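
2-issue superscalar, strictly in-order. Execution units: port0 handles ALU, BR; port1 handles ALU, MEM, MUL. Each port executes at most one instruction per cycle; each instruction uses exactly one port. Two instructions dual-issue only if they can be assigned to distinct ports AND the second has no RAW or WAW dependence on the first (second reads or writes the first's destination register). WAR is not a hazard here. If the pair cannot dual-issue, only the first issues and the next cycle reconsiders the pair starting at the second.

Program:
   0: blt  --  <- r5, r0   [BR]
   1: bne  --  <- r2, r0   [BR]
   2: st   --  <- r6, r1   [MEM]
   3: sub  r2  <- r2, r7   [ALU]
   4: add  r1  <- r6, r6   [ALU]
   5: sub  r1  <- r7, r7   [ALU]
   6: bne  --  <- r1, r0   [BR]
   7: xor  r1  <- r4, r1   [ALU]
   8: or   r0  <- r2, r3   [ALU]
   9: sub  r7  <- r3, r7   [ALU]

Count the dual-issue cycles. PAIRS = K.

PAIRS = 4

c0: i0 blt.BR  no-port BR/BR
c1: i1/i2 bne.BR st.MEM  dual
c2: i3/i4 sub.ALU add.ALU  dual
c3: i5 sub.ALU  RAW r1
c4: i6/i7 bne.BR xor.ALU  dual
c5: i8/i9 or.ALU sub.ALU  dual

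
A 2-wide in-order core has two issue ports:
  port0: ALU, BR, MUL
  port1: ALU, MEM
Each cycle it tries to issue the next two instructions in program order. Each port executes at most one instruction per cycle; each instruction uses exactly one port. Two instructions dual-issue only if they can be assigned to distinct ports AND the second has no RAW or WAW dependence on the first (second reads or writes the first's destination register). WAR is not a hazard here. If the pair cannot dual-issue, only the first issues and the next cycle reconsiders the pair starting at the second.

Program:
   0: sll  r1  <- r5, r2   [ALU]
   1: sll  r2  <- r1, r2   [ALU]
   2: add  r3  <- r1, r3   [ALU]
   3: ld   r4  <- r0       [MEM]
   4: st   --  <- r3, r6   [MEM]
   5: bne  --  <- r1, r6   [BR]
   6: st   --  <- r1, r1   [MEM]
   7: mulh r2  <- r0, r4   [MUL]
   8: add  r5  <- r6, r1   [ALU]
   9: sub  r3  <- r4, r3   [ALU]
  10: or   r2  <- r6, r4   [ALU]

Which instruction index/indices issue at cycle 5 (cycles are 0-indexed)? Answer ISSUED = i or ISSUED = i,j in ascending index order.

[0] i0  sll  -- RAW r1
[1] i1&i2  sll/add  -- pair
[2] i3  ld  -- no-port MEM/MEM
[3] i4&i5  st/bne  -- pair
[4] i6&i7  st/mulh  -- pair
[5] i8&i9  add/sub  -- pair
[6] i10  or  -- tail

ISSUED = 8,9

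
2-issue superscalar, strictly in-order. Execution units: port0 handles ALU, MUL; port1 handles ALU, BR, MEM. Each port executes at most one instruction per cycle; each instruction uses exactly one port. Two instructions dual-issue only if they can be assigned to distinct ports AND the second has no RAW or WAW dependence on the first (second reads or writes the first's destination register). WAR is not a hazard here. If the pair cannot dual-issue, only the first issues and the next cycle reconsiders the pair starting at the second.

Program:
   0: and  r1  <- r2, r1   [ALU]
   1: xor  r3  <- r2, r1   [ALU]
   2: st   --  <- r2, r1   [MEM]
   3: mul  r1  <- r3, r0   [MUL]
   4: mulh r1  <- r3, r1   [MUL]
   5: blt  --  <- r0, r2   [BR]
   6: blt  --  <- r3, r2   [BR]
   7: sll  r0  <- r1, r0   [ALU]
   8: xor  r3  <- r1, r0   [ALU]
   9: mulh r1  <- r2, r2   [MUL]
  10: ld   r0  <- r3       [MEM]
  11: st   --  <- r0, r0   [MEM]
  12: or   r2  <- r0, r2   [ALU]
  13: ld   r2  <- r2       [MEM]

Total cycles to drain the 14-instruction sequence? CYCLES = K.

c0: i0 and  RAW r1
c1: i1/i2 xor st  dual
c2: i3 mul  no-port MUL/MUL
c3: i4/i5 mulh blt  dual
c4: i6/i7 blt sll  dual
c5: i8/i9 xor mulh  dual
c6: i10 ld  no-port MEM/MEM
c7: i11/i12 st or  dual
c8: i13 ld  tail

CYCLES = 9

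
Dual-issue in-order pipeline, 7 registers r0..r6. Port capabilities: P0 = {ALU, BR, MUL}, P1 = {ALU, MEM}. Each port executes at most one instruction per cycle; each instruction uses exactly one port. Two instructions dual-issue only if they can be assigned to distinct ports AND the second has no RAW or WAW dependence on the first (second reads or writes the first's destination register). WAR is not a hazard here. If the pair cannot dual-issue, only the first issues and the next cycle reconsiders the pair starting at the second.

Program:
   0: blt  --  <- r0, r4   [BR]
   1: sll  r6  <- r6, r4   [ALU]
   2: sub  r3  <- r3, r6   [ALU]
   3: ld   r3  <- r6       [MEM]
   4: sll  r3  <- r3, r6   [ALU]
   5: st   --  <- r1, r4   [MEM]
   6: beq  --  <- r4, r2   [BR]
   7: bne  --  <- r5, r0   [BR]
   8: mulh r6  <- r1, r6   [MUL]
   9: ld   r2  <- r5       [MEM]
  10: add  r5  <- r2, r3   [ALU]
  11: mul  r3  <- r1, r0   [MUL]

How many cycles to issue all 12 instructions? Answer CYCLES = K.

  cy0 -> i0/i1 (blt/sll) dual
  cy1 -> i2 (sub) WAW r3
  cy2 -> i3 (ld) RAW+WAW r3
  cy3 -> i4/i5 (sll/st) dual
  cy4 -> i6 (beq) no-port BR/BR
  cy5 -> i7 (bne) no-port BR/MUL
  cy6 -> i8/i9 (mulh/ld) dual
  cy7 -> i10/i11 (add/mul) dual

CYCLES = 8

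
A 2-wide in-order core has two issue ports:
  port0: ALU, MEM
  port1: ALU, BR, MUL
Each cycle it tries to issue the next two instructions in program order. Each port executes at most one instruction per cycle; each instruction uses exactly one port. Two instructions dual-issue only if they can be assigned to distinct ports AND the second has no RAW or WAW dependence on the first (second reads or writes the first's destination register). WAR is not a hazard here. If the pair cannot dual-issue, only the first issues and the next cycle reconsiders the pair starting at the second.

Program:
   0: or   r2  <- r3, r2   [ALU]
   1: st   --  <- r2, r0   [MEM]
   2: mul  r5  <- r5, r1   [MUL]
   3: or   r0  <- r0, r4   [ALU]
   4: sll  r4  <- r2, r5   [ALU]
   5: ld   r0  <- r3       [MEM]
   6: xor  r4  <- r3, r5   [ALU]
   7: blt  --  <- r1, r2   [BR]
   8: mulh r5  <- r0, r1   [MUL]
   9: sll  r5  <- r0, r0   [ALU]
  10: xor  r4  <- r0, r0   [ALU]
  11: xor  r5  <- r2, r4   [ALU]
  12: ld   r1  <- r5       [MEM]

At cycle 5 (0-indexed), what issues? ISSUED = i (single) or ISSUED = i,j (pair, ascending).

[0] i0  or.ALU  -- RAW r2
[1] i1&i2  st.MEM+mul.MUL  -- pair
[2] i3&i4  or.ALU+sll.ALU  -- pair
[3] i5&i6  ld.MEM+xor.ALU  -- pair
[4] i7  blt.BR  -- no-port BR/MUL
[5] i8  mulh.MUL  -- WAW r5
[6] i9&i10  sll.ALU+xor.ALU  -- pair
[7] i11  xor.ALU  -- RAW r5
[8] i12  ld.MEM  -- tail

ISSUED = 8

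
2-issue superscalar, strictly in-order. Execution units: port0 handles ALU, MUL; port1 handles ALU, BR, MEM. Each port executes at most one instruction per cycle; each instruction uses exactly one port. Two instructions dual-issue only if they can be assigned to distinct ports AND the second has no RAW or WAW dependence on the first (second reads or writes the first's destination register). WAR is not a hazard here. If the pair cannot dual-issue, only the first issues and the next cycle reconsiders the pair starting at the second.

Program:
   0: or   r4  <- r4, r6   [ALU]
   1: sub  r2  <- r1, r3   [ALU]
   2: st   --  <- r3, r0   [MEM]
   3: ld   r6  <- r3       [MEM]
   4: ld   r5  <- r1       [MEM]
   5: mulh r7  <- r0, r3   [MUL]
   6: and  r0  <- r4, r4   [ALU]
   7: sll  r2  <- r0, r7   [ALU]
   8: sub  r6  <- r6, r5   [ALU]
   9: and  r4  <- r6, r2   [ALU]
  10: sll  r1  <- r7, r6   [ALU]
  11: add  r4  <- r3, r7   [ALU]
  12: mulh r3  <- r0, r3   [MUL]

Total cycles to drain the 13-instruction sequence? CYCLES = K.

CYCLES = 8

c0: i0+i1 or.ALU sub.ALU  dual
c1: i2 st.MEM  no-port MEM/MEM
c2: i3 ld.MEM  no-port MEM/MEM
c3: i4+i5 ld.MEM mulh.MUL  dual
c4: i6 and.ALU  RAW r0
c5: i7+i8 sll.ALU sub.ALU  dual
c6: i9+i10 and.ALU sll.ALU  dual
c7: i11+i12 add.ALU mulh.MUL  dual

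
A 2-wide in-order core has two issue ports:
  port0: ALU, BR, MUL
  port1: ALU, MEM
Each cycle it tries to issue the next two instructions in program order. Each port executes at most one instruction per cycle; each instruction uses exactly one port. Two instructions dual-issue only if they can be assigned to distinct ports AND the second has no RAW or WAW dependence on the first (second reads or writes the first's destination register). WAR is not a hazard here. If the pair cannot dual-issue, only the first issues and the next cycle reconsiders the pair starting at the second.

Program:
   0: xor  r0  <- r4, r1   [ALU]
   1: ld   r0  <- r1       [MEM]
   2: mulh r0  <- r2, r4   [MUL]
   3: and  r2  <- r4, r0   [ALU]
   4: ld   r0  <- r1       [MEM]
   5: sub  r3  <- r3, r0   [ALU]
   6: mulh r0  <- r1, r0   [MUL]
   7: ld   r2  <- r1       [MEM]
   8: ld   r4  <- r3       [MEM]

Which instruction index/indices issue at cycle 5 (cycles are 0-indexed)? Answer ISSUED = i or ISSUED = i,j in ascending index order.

ISSUED = 7

t=0 i0:xor.ALU ; WAW r0
t=1 i1:ld.MEM ; WAW r0
t=2 i2:mulh.MUL ; RAW r0
t=3 i3/i4:and.ALU;ld.MEM ; dual
t=4 i5/i6:sub.ALU;mulh.MUL ; dual
t=5 i7:ld.MEM ; no-port MEM/MEM
t=6 i8:ld.MEM ; tail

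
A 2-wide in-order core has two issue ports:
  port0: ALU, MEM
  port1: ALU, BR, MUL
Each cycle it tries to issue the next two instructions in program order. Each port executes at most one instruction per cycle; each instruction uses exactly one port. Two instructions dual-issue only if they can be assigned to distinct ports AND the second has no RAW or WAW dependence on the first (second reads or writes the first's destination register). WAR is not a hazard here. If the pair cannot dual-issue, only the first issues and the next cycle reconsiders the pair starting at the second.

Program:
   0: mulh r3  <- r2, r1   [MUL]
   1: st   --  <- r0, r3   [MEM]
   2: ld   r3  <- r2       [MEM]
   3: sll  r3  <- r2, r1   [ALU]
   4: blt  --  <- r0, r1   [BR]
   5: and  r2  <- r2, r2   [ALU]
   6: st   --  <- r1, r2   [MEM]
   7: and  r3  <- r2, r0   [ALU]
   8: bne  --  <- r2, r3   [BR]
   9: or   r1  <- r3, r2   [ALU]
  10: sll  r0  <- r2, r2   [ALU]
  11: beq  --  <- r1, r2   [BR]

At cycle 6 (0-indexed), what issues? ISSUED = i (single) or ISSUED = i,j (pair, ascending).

ISSUED = 8,9

0. mulh @i0  | RAW r3
1. st @i1  | no-port MEM/MEM
2. ld @i2  | WAW r3
3. sll blt @i3+i4  | 2-wide
4. and @i5  | RAW r2
5. st and @i6+i7  | 2-wide
6. bne or @i8+i9  | 2-wide
7. sll beq @i10+i11  | 2-wide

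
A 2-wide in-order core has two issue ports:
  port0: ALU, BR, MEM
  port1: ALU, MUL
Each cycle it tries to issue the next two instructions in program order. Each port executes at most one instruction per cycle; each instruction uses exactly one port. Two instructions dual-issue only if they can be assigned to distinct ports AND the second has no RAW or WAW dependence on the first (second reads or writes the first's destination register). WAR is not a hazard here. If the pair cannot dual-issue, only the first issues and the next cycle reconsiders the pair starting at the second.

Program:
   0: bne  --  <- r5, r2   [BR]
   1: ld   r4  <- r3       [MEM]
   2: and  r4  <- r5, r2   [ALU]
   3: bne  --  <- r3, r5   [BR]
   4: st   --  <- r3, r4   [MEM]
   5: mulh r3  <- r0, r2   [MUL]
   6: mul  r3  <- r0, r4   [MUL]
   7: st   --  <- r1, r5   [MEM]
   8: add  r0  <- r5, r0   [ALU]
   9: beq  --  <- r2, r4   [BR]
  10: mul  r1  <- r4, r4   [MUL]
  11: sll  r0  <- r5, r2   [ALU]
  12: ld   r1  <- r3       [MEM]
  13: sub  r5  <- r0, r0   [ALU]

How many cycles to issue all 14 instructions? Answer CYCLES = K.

t=0 i0:bne.BR ; no-port BR/MEM
t=1 i1:ld.MEM ; WAW r4
t=2 i2+i3:and.ALU bne.BR ; 2-wide
t=3 i4+i5:st.MEM mulh.MUL ; 2-wide
t=4 i6+i7:mul.MUL st.MEM ; 2-wide
t=5 i8+i9:add.ALU beq.BR ; 2-wide
t=6 i10+i11:mul.MUL sll.ALU ; 2-wide
t=7 i12+i13:ld.MEM sub.ALU ; 2-wide

CYCLES = 8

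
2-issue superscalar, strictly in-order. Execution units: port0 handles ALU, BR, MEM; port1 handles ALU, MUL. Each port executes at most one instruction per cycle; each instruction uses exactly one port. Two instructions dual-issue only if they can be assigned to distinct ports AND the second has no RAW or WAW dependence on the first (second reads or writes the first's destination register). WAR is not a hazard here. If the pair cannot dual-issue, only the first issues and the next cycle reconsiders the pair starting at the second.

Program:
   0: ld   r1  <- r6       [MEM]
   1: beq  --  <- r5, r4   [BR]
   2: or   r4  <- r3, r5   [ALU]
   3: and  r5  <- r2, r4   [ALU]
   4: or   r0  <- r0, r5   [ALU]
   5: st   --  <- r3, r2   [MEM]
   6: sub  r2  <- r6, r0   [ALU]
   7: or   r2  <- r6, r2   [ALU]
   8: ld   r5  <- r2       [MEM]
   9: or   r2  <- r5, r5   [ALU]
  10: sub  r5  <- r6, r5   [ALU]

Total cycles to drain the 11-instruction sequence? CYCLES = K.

c0: i0 ld  no-port MEM/BR
c1: i1/i2 beq or  pair
c2: i3 and  RAW r5
c3: i4/i5 or st  pair
c4: i6 sub  RAW+WAW r2
c5: i7 or  RAW r2
c6: i8 ld  RAW r5
c7: i9/i10 or sub  pair

CYCLES = 8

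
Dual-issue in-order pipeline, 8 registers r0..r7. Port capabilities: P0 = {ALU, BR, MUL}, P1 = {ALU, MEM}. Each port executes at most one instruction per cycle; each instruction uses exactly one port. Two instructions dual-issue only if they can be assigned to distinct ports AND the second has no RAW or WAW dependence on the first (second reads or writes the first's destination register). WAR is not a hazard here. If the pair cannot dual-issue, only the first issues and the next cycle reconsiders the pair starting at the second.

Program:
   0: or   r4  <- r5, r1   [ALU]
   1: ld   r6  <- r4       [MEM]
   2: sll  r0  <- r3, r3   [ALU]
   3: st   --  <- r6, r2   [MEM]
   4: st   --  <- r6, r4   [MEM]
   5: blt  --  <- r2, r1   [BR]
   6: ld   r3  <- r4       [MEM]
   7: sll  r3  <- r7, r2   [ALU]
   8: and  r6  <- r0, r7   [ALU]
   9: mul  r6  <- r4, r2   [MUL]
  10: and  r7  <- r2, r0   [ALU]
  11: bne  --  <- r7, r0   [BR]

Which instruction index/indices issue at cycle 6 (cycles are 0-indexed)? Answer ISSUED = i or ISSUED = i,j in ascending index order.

ISSUED = 9,10

  cy0 -> i0 (or.ALU) RAW r4
  cy1 -> i1/i2 (ld.MEM/sll.ALU) dual
  cy2 -> i3 (st.MEM) no-port MEM/MEM
  cy3 -> i4/i5 (st.MEM/blt.BR) dual
  cy4 -> i6 (ld.MEM) WAW r3
  cy5 -> i7/i8 (sll.ALU/and.ALU) dual
  cy6 -> i9/i10 (mul.MUL/and.ALU) dual
  cy7 -> i11 (bne.BR) tail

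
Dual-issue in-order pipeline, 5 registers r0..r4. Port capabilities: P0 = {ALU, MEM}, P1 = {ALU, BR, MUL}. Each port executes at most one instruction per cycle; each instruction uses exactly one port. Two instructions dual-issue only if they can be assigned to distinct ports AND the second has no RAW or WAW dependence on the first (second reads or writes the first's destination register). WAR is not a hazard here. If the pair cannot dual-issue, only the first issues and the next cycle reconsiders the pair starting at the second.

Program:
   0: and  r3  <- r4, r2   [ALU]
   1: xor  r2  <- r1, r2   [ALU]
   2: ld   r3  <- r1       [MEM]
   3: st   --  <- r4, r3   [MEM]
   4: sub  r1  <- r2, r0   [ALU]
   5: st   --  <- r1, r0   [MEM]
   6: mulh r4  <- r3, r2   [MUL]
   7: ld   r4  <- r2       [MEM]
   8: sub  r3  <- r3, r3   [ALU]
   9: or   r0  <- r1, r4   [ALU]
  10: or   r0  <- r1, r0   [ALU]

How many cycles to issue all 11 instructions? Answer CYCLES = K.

CYCLES = 7

t=0 i0/i1:and xor ; 2-wide
t=1 i2:ld ; no-port MEM/MEM
t=2 i3/i4:st sub ; 2-wide
t=3 i5/i6:st mulh ; 2-wide
t=4 i7/i8:ld sub ; 2-wide
t=5 i9:or ; RAW+WAW r0
t=6 i10:or ; tail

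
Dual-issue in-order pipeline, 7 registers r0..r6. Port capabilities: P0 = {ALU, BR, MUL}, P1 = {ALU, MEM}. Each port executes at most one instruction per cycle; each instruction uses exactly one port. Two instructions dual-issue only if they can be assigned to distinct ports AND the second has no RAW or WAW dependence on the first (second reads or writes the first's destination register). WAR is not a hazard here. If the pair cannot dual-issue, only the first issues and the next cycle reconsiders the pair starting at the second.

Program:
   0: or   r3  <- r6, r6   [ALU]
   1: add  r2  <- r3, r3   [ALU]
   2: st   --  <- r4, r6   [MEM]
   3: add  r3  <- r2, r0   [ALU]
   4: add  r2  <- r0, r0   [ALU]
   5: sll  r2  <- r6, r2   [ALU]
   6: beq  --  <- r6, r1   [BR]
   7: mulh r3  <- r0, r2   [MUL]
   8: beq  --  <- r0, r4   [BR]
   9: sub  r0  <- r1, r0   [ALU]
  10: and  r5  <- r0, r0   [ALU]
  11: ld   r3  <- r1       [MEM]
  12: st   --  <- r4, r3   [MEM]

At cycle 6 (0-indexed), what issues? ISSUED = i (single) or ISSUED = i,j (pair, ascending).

ISSUED = 10,11

t=0 i0:or ; RAW r3
t=1 i1+i2:add+st ; pair
t=2 i3+i4:add+add ; pair
t=3 i5+i6:sll+beq ; pair
t=4 i7:mulh ; no-port MUL/BR
t=5 i8+i9:beq+sub ; pair
t=6 i10+i11:and+ld ; pair
t=7 i12:st ; tail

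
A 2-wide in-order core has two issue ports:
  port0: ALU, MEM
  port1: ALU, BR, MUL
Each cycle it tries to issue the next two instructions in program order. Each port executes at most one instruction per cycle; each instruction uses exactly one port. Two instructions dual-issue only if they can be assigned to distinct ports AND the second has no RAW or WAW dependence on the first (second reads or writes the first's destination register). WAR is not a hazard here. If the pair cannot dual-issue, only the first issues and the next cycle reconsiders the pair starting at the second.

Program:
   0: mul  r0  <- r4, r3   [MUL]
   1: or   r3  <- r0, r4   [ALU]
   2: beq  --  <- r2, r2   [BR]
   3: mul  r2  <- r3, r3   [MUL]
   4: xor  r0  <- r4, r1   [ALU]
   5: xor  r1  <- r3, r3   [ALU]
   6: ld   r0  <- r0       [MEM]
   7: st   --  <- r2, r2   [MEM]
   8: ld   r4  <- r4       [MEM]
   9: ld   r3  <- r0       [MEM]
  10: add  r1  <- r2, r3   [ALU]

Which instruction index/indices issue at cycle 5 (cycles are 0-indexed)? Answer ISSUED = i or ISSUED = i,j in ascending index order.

ISSUED = 8

0. mul.MUL @i0  | RAW r0
1. or.ALU;beq.BR @i1&i2  | 2-wide
2. mul.MUL;xor.ALU @i3&i4  | 2-wide
3. xor.ALU;ld.MEM @i5&i6  | 2-wide
4. st.MEM @i7  | no-port MEM/MEM
5. ld.MEM @i8  | no-port MEM/MEM
6. ld.MEM @i9  | RAW r3
7. add.ALU @i10  | tail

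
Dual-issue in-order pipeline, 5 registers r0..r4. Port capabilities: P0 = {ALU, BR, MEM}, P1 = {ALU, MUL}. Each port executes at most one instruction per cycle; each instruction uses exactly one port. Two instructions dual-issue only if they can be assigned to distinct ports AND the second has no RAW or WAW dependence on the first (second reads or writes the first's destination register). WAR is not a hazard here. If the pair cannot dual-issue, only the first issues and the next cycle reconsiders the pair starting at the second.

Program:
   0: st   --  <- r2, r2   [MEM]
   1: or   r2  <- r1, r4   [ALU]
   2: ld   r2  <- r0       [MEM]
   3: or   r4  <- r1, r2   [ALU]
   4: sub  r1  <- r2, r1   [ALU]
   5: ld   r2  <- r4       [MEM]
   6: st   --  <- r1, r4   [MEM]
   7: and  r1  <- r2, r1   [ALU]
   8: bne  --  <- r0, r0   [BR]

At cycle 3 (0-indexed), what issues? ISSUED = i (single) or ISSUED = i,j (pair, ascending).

ISSUED = 5

#0 head=0: st/or i0/i1 2-wide
#1 head=2: ld i2 RAW r2
#2 head=3: or/sub i3/i4 2-wide
#3 head=5: ld i5 no-port MEM/MEM
#4 head=6: st/and i6/i7 2-wide
#5 head=8: bne i8 tail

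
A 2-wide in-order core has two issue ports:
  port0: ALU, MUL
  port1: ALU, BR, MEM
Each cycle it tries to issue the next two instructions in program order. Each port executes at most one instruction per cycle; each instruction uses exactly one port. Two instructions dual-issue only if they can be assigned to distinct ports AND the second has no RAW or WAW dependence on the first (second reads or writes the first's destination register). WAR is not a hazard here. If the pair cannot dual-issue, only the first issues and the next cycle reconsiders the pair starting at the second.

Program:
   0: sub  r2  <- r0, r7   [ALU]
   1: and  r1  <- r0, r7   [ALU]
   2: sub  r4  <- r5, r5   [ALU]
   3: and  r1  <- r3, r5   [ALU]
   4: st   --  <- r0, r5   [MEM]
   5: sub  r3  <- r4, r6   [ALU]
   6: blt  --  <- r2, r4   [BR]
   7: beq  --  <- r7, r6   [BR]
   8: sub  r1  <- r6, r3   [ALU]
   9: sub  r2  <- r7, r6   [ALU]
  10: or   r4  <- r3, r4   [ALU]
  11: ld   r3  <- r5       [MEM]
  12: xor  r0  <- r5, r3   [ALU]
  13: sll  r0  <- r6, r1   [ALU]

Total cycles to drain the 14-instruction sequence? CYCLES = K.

c0: i0+i1 sub.ALU+and.ALU  pair
c1: i2+i3 sub.ALU+and.ALU  pair
c2: i4+i5 st.MEM+sub.ALU  pair
c3: i6 blt.BR  no-port BR/BR
c4: i7+i8 beq.BR+sub.ALU  pair
c5: i9+i10 sub.ALU+or.ALU  pair
c6: i11 ld.MEM  RAW r3
c7: i12 xor.ALU  WAW r0
c8: i13 sll.ALU  tail

CYCLES = 9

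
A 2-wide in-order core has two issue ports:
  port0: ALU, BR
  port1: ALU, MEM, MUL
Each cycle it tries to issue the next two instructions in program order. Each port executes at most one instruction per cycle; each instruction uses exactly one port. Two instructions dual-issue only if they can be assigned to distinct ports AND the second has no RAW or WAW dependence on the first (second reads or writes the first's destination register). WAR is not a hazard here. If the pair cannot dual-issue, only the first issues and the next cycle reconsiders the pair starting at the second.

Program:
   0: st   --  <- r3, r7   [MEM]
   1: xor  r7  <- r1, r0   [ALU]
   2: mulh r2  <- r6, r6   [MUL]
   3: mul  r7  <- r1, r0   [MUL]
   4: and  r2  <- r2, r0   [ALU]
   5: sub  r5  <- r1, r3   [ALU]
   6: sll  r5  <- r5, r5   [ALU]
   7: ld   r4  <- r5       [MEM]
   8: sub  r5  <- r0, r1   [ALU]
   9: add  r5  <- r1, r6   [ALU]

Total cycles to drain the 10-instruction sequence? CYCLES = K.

CYCLES = 7

[0] i0,i1  st+xor  -- pair
[1] i2  mulh  -- no-port MUL/MUL
[2] i3,i4  mul+and  -- pair
[3] i5  sub  -- RAW+WAW r5
[4] i6  sll  -- RAW r5
[5] i7,i8  ld+sub  -- pair
[6] i9  add  -- tail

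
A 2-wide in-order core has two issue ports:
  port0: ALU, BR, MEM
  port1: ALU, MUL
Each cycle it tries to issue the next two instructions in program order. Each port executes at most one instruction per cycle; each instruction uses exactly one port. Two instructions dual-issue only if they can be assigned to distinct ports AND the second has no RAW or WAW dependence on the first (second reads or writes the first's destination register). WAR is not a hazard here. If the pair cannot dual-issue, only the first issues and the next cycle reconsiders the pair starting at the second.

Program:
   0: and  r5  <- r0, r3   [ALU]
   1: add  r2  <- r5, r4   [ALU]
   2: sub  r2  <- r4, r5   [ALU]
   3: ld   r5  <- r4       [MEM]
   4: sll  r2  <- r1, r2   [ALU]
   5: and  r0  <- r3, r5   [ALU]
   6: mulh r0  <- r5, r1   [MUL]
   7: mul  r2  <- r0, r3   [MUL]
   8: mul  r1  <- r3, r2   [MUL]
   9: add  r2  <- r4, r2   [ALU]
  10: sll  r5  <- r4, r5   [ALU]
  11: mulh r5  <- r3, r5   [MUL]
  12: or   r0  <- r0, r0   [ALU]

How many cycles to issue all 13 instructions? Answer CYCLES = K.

CYCLES = 9

[0] i0  and.ALU  -- RAW r5
[1] i1  add.ALU  -- WAW r2
[2] i2,i3  sub.ALU;ld.MEM  -- pair
[3] i4,i5  sll.ALU;and.ALU  -- pair
[4] i6  mulh.MUL  -- no-port MUL/MUL
[5] i7  mul.MUL  -- no-port MUL/MUL
[6] i8,i9  mul.MUL;add.ALU  -- pair
[7] i10  sll.ALU  -- RAW+WAW r5
[8] i11,i12  mulh.MUL;or.ALU  -- pair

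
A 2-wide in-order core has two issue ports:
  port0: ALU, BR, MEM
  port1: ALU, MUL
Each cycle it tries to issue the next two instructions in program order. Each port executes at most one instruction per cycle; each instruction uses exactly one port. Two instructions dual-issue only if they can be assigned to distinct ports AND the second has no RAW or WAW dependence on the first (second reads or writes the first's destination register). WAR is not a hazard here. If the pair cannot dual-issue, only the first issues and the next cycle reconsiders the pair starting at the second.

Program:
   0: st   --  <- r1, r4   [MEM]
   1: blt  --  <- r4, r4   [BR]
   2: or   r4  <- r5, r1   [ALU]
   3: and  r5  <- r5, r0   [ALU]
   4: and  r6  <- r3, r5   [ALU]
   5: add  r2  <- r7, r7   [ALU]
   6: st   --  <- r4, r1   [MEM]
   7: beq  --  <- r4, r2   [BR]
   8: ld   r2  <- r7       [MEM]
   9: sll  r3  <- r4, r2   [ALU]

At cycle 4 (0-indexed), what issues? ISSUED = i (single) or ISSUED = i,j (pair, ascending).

ISSUED = 6

c0: i0 st  no-port MEM/BR
c1: i1/i2 blt/or  pair
c2: i3 and  RAW r5
c3: i4/i5 and/add  pair
c4: i6 st  no-port MEM/BR
c5: i7 beq  no-port BR/MEM
c6: i8 ld  RAW r2
c7: i9 sll  tail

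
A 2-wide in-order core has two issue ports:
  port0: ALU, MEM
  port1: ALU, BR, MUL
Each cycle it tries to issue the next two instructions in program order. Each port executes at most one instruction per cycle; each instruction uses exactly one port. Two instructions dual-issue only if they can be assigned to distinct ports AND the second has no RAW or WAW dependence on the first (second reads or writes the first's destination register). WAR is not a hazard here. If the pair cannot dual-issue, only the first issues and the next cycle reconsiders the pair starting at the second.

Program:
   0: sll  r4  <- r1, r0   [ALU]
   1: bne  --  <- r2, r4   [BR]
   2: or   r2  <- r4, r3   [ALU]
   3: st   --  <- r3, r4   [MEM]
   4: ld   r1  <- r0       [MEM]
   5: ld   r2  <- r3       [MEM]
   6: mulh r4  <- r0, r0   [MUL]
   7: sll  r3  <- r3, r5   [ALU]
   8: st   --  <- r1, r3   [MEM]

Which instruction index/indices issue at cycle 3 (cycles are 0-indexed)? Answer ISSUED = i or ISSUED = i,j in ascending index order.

0. sll @i0  | RAW r4
1. bne or @i1,i2  | 2-wide
2. st @i3  | no-port MEM/MEM
3. ld @i4  | no-port MEM/MEM
4. ld mulh @i5,i6  | 2-wide
5. sll @i7  | RAW r3
6. st @i8  | tail

ISSUED = 4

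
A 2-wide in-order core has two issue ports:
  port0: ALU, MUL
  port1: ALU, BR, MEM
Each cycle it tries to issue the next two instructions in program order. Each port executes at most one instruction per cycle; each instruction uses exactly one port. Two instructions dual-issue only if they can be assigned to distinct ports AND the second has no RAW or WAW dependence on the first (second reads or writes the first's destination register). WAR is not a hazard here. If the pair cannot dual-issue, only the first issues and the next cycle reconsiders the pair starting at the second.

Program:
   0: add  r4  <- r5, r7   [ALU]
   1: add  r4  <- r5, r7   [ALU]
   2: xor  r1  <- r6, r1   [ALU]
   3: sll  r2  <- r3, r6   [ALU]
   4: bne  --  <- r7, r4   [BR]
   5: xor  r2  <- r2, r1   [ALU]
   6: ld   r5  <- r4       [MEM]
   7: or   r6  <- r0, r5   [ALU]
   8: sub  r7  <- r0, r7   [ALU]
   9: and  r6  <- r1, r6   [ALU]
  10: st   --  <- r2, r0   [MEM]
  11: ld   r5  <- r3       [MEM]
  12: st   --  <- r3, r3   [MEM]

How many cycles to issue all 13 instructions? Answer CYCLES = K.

c0: i0 add  WAW r4
c1: i1/i2 add+xor  dual
c2: i3/i4 sll+bne  dual
c3: i5/i6 xor+ld  dual
c4: i7/i8 or+sub  dual
c5: i9/i10 and+st  dual
c6: i11 ld  no-port MEM/MEM
c7: i12 st  tail

CYCLES = 8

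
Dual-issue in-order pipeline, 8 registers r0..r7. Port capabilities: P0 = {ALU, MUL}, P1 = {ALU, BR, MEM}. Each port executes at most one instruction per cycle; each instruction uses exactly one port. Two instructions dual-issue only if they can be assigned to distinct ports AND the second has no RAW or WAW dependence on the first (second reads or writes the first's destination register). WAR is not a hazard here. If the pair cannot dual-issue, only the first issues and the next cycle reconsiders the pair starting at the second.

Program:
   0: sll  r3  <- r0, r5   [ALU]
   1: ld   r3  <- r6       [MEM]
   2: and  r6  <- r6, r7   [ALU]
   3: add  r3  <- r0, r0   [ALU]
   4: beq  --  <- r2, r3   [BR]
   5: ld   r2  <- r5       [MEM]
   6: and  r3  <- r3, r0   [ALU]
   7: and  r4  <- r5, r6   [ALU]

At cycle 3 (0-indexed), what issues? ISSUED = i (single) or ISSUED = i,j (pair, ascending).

ISSUED = 4

0. sll.ALU @i0  | WAW r3
1. ld.MEM and.ALU @i1+i2  | dual
2. add.ALU @i3  | RAW r3
3. beq.BR @i4  | no-port BR/MEM
4. ld.MEM and.ALU @i5+i6  | dual
5. and.ALU @i7  | tail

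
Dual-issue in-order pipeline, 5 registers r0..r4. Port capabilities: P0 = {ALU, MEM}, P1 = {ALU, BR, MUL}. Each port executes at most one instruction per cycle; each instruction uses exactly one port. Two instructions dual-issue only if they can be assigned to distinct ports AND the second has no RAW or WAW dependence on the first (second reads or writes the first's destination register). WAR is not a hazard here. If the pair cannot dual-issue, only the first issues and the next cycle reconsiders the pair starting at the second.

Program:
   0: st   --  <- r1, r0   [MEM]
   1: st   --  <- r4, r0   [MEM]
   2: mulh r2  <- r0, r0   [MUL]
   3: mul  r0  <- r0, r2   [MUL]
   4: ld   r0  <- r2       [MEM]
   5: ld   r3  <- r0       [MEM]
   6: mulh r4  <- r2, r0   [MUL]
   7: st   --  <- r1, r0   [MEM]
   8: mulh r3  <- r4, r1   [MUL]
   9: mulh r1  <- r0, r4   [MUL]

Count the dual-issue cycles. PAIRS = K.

#0 head=0: st.MEM i0 no-port MEM/MEM
#1 head=1: st.MEM/mulh.MUL i1/i2 pair
#2 head=3: mul.MUL i3 WAW r0
#3 head=4: ld.MEM i4 no-port MEM/MEM
#4 head=5: ld.MEM/mulh.MUL i5/i6 pair
#5 head=7: st.MEM/mulh.MUL i7/i8 pair
#6 head=9: mulh.MUL i9 tail

PAIRS = 3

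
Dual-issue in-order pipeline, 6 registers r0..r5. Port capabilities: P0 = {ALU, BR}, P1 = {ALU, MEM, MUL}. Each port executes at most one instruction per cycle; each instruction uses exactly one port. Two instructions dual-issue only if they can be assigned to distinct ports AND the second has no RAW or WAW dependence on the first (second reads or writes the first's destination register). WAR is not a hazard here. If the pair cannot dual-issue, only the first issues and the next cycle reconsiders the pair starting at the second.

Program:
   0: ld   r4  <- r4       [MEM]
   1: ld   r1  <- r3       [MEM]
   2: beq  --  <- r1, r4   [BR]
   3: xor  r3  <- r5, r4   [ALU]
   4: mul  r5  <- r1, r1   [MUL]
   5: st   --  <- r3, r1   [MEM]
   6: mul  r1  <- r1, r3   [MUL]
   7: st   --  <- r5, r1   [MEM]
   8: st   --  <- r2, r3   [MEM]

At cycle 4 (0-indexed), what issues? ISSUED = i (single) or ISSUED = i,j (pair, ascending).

[0] i0  ld.MEM  -- no-port MEM/MEM
[1] i1  ld.MEM  -- RAW r1
[2] i2,i3  beq.BR xor.ALU  -- dual
[3] i4  mul.MUL  -- no-port MUL/MEM
[4] i5  st.MEM  -- no-port MEM/MUL
[5] i6  mul.MUL  -- no-port MUL/MEM
[6] i7  st.MEM  -- no-port MEM/MEM
[7] i8  st.MEM  -- tail

ISSUED = 5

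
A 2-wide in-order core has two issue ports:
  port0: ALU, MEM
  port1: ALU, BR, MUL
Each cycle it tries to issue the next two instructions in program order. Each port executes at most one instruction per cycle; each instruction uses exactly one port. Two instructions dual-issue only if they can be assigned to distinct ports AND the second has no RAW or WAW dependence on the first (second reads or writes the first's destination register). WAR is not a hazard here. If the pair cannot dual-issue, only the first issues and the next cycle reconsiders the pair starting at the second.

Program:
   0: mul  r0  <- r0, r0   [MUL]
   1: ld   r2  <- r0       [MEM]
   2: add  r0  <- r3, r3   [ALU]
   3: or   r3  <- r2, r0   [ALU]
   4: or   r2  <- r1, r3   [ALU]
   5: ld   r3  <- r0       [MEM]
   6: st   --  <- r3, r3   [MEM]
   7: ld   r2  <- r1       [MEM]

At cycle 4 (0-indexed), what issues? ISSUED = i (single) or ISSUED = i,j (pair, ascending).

ISSUED = 6

0. mul.MUL @i0  | RAW r0
1. ld.MEM+add.ALU @i1+i2  | dual
2. or.ALU @i3  | RAW r3
3. or.ALU+ld.MEM @i4+i5  | dual
4. st.MEM @i6  | no-port MEM/MEM
5. ld.MEM @i7  | tail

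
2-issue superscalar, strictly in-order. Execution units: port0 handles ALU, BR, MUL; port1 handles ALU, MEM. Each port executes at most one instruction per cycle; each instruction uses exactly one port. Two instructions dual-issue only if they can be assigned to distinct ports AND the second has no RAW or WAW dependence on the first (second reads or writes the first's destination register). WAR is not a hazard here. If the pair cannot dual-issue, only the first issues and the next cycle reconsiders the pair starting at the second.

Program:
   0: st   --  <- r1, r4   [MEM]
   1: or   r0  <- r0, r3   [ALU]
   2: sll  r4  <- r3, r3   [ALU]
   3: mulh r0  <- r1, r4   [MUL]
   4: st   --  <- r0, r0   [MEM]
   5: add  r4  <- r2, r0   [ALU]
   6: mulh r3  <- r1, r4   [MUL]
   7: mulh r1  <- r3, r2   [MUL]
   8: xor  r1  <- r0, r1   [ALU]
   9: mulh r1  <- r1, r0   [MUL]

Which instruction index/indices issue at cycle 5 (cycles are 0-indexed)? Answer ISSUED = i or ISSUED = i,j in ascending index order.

ISSUED = 7

0. st.MEM/or.ALU @i0&i1  | 2-wide
1. sll.ALU @i2  | RAW r4
2. mulh.MUL @i3  | RAW r0
3. st.MEM/add.ALU @i4&i5  | 2-wide
4. mulh.MUL @i6  | no-port MUL/MUL
5. mulh.MUL @i7  | RAW+WAW r1
6. xor.ALU @i8  | RAW+WAW r1
7. mulh.MUL @i9  | tail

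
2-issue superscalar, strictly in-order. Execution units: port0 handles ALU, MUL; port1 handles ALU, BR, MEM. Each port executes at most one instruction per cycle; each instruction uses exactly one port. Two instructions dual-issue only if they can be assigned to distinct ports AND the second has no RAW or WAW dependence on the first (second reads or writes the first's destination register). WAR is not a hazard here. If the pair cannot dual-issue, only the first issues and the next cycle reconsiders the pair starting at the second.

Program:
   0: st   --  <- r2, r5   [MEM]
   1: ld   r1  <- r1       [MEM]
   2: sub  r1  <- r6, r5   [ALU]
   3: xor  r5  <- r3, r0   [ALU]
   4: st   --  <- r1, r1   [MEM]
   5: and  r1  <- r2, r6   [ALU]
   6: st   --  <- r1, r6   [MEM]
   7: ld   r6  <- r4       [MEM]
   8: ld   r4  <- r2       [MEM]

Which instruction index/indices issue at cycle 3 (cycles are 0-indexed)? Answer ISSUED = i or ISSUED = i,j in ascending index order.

ISSUED = 4,5

0. st @i0  | no-port MEM/MEM
1. ld @i1  | WAW r1
2. sub/xor @i2&i3  | 2-wide
3. st/and @i4&i5  | 2-wide
4. st @i6  | no-port MEM/MEM
5. ld @i7  | no-port MEM/MEM
6. ld @i8  | tail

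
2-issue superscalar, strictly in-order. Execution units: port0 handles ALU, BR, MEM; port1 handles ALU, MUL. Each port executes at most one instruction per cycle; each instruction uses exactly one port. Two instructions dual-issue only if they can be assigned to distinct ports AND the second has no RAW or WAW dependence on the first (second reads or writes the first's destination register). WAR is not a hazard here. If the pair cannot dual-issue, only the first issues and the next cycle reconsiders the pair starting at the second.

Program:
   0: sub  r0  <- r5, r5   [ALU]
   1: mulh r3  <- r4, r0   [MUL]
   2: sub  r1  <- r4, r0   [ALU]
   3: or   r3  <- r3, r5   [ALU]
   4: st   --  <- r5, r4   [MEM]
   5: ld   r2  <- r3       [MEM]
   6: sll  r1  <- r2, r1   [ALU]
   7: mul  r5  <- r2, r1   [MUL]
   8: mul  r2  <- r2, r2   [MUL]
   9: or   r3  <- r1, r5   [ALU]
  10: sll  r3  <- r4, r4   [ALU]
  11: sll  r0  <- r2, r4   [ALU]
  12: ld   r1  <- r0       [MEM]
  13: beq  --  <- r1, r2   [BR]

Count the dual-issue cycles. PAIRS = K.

PAIRS = 4

t=0 i0:sub.ALU ; RAW r0
t=1 i1+i2:mulh.MUL+sub.ALU ; 2-wide
t=2 i3+i4:or.ALU+st.MEM ; 2-wide
t=3 i5:ld.MEM ; RAW r2
t=4 i6:sll.ALU ; RAW r1
t=5 i7:mul.MUL ; no-port MUL/MUL
t=6 i8+i9:mul.MUL+or.ALU ; 2-wide
t=7 i10+i11:sll.ALU+sll.ALU ; 2-wide
t=8 i12:ld.MEM ; no-port MEM/BR
t=9 i13:beq.BR ; tail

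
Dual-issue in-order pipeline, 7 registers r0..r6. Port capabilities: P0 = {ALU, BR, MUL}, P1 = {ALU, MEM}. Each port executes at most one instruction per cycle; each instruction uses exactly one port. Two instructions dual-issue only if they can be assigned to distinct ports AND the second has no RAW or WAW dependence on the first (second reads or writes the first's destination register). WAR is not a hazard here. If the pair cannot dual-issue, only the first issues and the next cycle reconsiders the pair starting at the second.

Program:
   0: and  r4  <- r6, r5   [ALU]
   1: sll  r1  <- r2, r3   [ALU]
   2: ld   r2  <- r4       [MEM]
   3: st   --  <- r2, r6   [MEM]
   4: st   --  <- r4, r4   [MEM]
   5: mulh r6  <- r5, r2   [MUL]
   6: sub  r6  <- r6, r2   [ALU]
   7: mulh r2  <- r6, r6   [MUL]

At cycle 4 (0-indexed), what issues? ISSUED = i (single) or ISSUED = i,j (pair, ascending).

ISSUED = 6

  cy0 -> i0/i1 (and.ALU/sll.ALU) 2-wide
  cy1 -> i2 (ld.MEM) no-port MEM/MEM
  cy2 -> i3 (st.MEM) no-port MEM/MEM
  cy3 -> i4/i5 (st.MEM/mulh.MUL) 2-wide
  cy4 -> i6 (sub.ALU) RAW r6
  cy5 -> i7 (mulh.MUL) tail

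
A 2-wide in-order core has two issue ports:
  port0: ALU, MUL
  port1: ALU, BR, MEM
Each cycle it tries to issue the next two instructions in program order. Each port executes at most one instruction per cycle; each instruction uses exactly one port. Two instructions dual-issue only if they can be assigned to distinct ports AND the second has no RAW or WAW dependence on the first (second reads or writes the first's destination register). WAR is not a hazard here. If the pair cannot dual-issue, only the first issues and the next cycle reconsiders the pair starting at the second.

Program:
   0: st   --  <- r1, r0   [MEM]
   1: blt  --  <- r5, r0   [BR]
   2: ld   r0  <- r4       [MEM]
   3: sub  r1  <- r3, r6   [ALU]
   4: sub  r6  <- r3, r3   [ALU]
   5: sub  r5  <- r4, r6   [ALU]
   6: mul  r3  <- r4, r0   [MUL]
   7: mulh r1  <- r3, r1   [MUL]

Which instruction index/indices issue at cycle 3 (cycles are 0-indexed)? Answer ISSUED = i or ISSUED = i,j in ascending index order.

  cy0 -> i0 (st) no-port MEM/BR
  cy1 -> i1 (blt) no-port BR/MEM
  cy2 -> i2/i3 (ld sub) pair
  cy3 -> i4 (sub) RAW r6
  cy4 -> i5/i6 (sub mul) pair
  cy5 -> i7 (mulh) tail

ISSUED = 4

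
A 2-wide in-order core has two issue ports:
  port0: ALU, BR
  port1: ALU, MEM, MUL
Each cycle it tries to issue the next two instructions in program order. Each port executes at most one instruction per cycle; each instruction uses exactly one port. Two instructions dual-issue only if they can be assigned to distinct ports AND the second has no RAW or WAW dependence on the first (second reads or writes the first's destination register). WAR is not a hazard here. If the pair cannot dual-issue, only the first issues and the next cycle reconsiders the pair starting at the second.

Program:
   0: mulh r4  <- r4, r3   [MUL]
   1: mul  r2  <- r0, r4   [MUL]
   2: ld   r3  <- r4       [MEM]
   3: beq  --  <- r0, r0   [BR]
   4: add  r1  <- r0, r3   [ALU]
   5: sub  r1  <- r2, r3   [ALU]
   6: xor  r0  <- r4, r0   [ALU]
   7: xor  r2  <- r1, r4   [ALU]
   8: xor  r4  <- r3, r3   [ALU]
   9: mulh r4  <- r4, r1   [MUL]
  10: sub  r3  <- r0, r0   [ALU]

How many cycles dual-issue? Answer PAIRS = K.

  cy0 -> i0 (mulh) no-port MUL/MUL
  cy1 -> i1 (mul) no-port MUL/MEM
  cy2 -> i2,i3 (ld beq) dual
  cy3 -> i4 (add) WAW r1
  cy4 -> i5,i6 (sub xor) dual
  cy5 -> i7,i8 (xor xor) dual
  cy6 -> i9,i10 (mulh sub) dual

PAIRS = 4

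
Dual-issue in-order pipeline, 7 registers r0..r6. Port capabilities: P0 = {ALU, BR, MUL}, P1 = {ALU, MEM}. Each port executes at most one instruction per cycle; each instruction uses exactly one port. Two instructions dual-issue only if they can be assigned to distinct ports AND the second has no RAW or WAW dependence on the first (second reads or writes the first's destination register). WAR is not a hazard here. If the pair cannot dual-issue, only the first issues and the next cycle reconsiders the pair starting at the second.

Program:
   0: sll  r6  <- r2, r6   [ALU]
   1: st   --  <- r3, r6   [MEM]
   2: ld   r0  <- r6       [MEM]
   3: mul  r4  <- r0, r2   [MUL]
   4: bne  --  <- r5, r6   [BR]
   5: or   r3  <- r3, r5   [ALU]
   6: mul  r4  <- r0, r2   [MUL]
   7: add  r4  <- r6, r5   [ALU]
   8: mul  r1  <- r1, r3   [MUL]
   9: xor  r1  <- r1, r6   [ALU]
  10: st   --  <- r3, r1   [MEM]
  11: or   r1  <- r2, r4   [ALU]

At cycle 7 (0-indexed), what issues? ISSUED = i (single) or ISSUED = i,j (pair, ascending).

c0: i0 sll.ALU  RAW r6
c1: i1 st.MEM  no-port MEM/MEM
c2: i2 ld.MEM  RAW r0
c3: i3 mul.MUL  no-port MUL/BR
c4: i4/i5 bne.BR or.ALU  pair
c5: i6 mul.MUL  WAW r4
c6: i7/i8 add.ALU mul.MUL  pair
c7: i9 xor.ALU  RAW r1
c8: i10/i11 st.MEM or.ALU  pair

ISSUED = 9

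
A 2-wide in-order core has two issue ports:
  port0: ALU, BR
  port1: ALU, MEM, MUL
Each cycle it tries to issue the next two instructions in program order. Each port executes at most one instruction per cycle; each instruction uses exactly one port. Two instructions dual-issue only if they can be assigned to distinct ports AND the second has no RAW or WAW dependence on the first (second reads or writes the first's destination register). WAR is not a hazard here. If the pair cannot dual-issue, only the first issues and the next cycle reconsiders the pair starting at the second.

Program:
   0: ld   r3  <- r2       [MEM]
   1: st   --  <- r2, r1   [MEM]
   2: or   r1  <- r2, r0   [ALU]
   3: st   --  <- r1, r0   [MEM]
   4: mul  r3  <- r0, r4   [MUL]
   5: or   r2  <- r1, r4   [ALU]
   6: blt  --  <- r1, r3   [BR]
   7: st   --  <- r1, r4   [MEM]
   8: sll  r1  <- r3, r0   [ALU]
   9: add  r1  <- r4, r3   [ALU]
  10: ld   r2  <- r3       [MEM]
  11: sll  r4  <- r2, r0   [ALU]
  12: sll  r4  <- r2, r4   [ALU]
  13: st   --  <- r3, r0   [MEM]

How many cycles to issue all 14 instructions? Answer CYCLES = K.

CYCLES = 9

t=0 i0:ld.MEM ; no-port MEM/MEM
t=1 i1&i2:st.MEM+or.ALU ; dual
t=2 i3:st.MEM ; no-port MEM/MUL
t=3 i4&i5:mul.MUL+or.ALU ; dual
t=4 i6&i7:blt.BR+st.MEM ; dual
t=5 i8:sll.ALU ; WAW r1
t=6 i9&i10:add.ALU+ld.MEM ; dual
t=7 i11:sll.ALU ; RAW+WAW r4
t=8 i12&i13:sll.ALU+st.MEM ; dual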